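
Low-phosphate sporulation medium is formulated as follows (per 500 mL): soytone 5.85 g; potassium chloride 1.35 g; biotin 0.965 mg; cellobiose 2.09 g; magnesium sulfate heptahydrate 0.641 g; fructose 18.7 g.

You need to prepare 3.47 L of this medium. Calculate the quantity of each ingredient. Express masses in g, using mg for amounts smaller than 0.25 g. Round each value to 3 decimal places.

Ratio of target to recipe volume: 3470 / 500 = 6.94.
soytone: 5.85 g × (3470 mL / 500 mL) = 40.599 g
potassium chloride: 1.35 g × (3470 mL / 500 mL) = 9.369 g
biotin: 0.965 mg × (3470 mL / 500 mL) = 6.697 mg
cellobiose: 2.09 g × (3470 mL / 500 mL) = 14.505 g
magnesium sulfate heptahydrate: 0.641 g × (3470 mL / 500 mL) = 4.449 g
fructose: 18.7 g × (3470 mL / 500 mL) = 129.778 g

soytone 40.599 g; potassium chloride 9.369 g; biotin 6.697 mg; cellobiose 14.505 g; magnesium sulfate heptahydrate 4.449 g; fructose 129.778 g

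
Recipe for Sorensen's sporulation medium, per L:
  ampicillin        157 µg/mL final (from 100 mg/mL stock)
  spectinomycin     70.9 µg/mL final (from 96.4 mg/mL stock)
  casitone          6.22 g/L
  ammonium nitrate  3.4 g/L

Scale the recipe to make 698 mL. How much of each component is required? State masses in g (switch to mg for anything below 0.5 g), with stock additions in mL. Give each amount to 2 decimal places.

Scale factor relative to 1 L: 0.698.
ampicillin: V = C2·V2/C1 = 157 µg/mL × 698 mL ÷ 100000 µg/mL = 1.10 mL
spectinomycin: dilute stock: 70.9 µg/mL × 698 mL ÷ 96400 µg/mL = 0.51 mL
casitone: 6.22 g/L × 0.698 L = 4.34 g
ammonium nitrate: 3.4 g/L × 0.698 L = 2.37 g

ampicillin 1.10 mL; spectinomycin 0.51 mL; casitone 4.34 g; ammonium nitrate 2.37 g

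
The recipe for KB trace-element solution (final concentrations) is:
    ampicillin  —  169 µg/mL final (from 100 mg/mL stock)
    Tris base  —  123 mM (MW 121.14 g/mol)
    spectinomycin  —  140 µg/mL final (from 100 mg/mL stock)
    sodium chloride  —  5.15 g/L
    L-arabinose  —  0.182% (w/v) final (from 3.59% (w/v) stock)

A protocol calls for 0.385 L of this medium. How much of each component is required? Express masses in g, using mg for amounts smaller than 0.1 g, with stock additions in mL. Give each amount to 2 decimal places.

Scale factor relative to 1 L: 0.385.
ampicillin: V = C2·V2/C1 = 169 µg/mL × 385 mL ÷ 100000 µg/mL = 0.65 mL
Tris base: 123 mmol/L × 121.14 g/mol × 0.385 L ÷ 1000 = 5.74 g
spectinomycin: V = C2·V2/C1 = 140 µg/mL × 385 mL ÷ 100000 µg/mL = 0.54 mL
sodium chloride: 5.15 g/L × 0.385 L = 1.98 g
L-arabinose: C1V1 = C2V2 → 0.182% ÷ 3.59% × 385 mL = 19.52 mL

ampicillin 0.65 mL; Tris base 5.74 g; spectinomycin 0.54 mL; sodium chloride 1.98 g; L-arabinose 19.52 mL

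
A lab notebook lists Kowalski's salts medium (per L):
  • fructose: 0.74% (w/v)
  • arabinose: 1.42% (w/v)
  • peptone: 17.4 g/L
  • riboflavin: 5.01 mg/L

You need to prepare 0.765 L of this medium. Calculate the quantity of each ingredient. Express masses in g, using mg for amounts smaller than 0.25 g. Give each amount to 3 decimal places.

fructose 5.661 g; arabinose 10.863 g; peptone 13.311 g; riboflavin 3.833 mg

Scale factor relative to 1 L: 0.765.
fructose: 0.74 g per 100 mL × 765 mL ÷ 100 = 5.661 g
arabinose: 1.42 g per 100 mL × 765 mL ÷ 100 = 10.863 g
peptone: 17.4 g/L × 0.765 L = 13.311 g
riboflavin: 5.01 mg/L × 0.765 L = 3.833 mg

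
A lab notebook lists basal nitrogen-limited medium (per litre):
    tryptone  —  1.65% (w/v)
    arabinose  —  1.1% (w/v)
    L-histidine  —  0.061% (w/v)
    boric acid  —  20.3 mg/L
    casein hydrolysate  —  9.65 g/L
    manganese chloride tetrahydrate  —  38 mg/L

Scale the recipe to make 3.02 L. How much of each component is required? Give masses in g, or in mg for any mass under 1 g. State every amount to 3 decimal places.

tryptone 49.830 g; arabinose 33.220 g; L-histidine 1.842 g; boric acid 61.306 mg; casein hydrolysate 29.143 g; manganese chloride tetrahydrate 114.760 mg

Scale factor relative to 1 L: 3.02.
tryptone: 1.65 g per 100 mL × 3020 mL ÷ 100 = 49.830 g
arabinose: 1.1 g per 100 mL × 3020 mL ÷ 100 = 33.220 g
L-histidine: 0.061 g per 100 mL × 3020 mL ÷ 100 = 1.842 g
boric acid: 20.3 mg/L × 3.02 L = 61.306 mg
casein hydrolysate: 9.65 g/L × 3.02 L = 29.143 g
manganese chloride tetrahydrate: 38 mg/L × 3.02 L = 114.760 mg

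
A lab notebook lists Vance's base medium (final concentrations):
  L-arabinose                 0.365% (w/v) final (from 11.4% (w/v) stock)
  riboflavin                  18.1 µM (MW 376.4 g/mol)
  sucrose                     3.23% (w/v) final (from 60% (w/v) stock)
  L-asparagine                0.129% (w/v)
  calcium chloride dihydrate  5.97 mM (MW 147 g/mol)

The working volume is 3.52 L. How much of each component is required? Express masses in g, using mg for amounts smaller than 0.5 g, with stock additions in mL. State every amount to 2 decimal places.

L-arabinose 112.70 mL; riboflavin 23.98 mg; sucrose 189.49 mL; L-asparagine 4.54 g; calcium chloride dihydrate 3.09 g

Scale factor relative to 1 L: 3.52.
L-arabinose: C1V1 = C2V2 → 0.365% ÷ 11.4% × 3520 mL = 112.70 mL
riboflavin: 18.1 µmol/L × 376.4 g/mol × 3.52 L ÷ 1000 = 23.98 mg
sucrose: V = C2·V2/C1 = 3.23% ÷ 60% × 3520 mL = 189.49 mL
L-asparagine: 0.129 g per 100 mL × 3520 mL ÷ 100 = 4.54 g
calcium chloride dihydrate: 5.97 mmol/L × 147 g/mol × 3.52 L ÷ 1000 = 3.09 g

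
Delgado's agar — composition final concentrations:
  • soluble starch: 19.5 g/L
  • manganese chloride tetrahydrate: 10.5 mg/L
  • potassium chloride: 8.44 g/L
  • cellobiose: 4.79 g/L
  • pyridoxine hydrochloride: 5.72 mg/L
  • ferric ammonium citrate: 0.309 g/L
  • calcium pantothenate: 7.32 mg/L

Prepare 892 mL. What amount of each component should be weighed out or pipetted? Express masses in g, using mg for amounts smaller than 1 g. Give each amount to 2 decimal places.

Target volume = 892 mL = 0.892 L.
soluble starch: 19.5 g/L × 0.892 L = 17.39 g
manganese chloride tetrahydrate: 10.5 mg/L × 0.892 L = 9.37 mg
potassium chloride: 8.44 g/L × 0.892 L = 7.53 g
cellobiose: 4.79 g/L × 0.892 L = 4.27 g
pyridoxine hydrochloride: 5.72 mg/L × 0.892 L = 5.10 mg
ferric ammonium citrate: 0.309 g/L × 0.892 L = 0.275628 g = 275.63 mg
calcium pantothenate: 7.32 mg/L × 0.892 L = 6.53 mg

soluble starch 17.39 g; manganese chloride tetrahydrate 9.37 mg; potassium chloride 7.53 g; cellobiose 4.27 g; pyridoxine hydrochloride 5.10 mg; ferric ammonium citrate 275.63 mg; calcium pantothenate 6.53 mg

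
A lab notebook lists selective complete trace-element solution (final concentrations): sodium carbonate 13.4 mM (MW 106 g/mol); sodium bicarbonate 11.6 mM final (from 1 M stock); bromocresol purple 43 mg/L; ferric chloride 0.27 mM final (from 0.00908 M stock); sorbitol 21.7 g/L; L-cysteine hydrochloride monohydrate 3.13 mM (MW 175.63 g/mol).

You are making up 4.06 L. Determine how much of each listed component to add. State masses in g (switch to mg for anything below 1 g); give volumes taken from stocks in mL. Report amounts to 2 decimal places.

sodium carbonate 5.77 g; sodium bicarbonate 47.10 mL; bromocresol purple 174.58 mg; ferric chloride 120.73 mL; sorbitol 88.10 g; L-cysteine hydrochloride monohydrate 2.23 g

Working volume: 4.06 L.
sodium carbonate: 13.4 mmol/L × 106 g/mol × 4.06 L ÷ 1000 = 5.77 g
sodium bicarbonate: V = C2·V2/C1 = 11.6 mM × 4060 mL ÷ 1000 mM = 47.10 mL
bromocresol purple: 43 mg/L × 4.06 L = 174.58 mg
ferric chloride: dilute stock: 0.27 mM × 4060 mL ÷ 9.08 mM = 120.73 mL
sorbitol: 21.7 g/L × 4.06 L = 88.10 g
L-cysteine hydrochloride monohydrate: 3.13 mmol/L × 175.63 g/mol × 4.06 L ÷ 1000 = 2.23 g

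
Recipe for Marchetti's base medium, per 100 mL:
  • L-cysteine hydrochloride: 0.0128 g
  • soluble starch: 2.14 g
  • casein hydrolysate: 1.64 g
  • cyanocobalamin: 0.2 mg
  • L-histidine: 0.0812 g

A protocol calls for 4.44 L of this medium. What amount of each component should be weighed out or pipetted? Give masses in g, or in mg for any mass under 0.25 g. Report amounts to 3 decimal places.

L-cysteine hydrochloride 0.568 g; soluble starch 95.016 g; casein hydrolysate 72.816 g; cyanocobalamin 8.880 mg; L-histidine 3.605 g

Ratio of target to recipe volume: 4440 / 100 = 44.4.
L-cysteine hydrochloride: 0.0128 g × (4440 mL / 100 mL) = 0.568 g
soluble starch: 2.14 g × (4440 mL / 100 mL) = 95.016 g
casein hydrolysate: 1.64 g × (4440 mL / 100 mL) = 72.816 g
cyanocobalamin: 0.2 mg × (4440 mL / 100 mL) = 8.880 mg
L-histidine: 0.0812 g × (4440 mL / 100 mL) = 3.605 g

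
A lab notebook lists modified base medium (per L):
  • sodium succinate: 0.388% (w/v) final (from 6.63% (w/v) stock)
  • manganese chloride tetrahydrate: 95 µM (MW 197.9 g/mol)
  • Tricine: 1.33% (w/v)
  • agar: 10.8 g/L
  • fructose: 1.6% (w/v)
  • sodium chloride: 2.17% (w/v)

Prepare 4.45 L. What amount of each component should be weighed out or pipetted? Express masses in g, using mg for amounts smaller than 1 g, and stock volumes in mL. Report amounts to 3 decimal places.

Working volume: 4.45 L.
sodium succinate: dilute stock: 0.388% ÷ 6.63% × 4450 mL = 260.422 mL
manganese chloride tetrahydrate: 95 µmol/L × 197.9 g/mol × 4.45 L ÷ 1000 = 83.662 mg
Tricine: 1.33 g per 100 mL × 4450 mL ÷ 100 = 59.185 g
agar: 10.8 g/L × 4.45 L = 48.060 g
fructose: 1.6 g per 100 mL × 4450 mL ÷ 100 = 71.200 g
sodium chloride: 2.17% w/v = 21.7 g/L → 21.7 × 4.45 L = 96.565 g

sodium succinate 260.422 mL; manganese chloride tetrahydrate 83.662 mg; Tricine 59.185 g; agar 48.060 g; fructose 71.200 g; sodium chloride 96.565 g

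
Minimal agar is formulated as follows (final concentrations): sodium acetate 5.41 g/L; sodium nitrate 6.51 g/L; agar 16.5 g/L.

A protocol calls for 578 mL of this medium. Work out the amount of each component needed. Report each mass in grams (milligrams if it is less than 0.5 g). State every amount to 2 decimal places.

sodium acetate 3.13 g; sodium nitrate 3.76 g; agar 9.54 g

Working volume: 578 mL = 0.578 L.
sodium acetate: 5.41 g/L × 0.578 L = 3.13 g
sodium nitrate: 6.51 g/L × 0.578 L = 3.76 g
agar: 16.5 g/L × 0.578 L = 9.54 g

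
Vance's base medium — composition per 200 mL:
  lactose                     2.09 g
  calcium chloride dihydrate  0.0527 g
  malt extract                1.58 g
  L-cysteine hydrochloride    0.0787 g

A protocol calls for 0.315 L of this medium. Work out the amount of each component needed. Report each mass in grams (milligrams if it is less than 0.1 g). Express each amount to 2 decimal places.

Ratio of target to recipe volume: 315 / 200 = 1.575.
lactose: 2.09 g × (315 mL / 200 mL) = 3.29 g
calcium chloride dihydrate: 0.0527 g × (315 mL / 200 mL) = 0.0830025 g = 83.00 mg
malt extract: 1.58 g × (315 mL / 200 mL) = 2.49 g
L-cysteine hydrochloride: 0.0787 g × (315 mL / 200 mL) = 0.12 g

lactose 3.29 g; calcium chloride dihydrate 83.00 mg; malt extract 2.49 g; L-cysteine hydrochloride 0.12 g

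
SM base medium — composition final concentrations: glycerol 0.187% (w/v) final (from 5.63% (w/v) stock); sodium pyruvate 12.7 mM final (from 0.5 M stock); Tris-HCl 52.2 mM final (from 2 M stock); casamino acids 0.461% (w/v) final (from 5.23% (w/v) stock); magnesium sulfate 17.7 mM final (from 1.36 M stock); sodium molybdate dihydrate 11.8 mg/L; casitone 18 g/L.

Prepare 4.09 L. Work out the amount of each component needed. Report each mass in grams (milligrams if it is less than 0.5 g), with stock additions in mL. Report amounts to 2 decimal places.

Scale factor relative to 1 L: 4.09.
glycerol: V = C2·V2/C1 = 0.187% ÷ 5.63% × 4090 mL = 135.85 mL
sodium pyruvate: V = C2·V2/C1 = 12.7 mM × 4090 mL ÷ 500 mM = 103.89 mL
Tris-HCl: C1V1 = C2V2 → 52.2 mM × 4090 mL ÷ 2000 mM = 106.75 mL
casamino acids: C1V1 = C2V2 → 0.461% ÷ 5.23% × 4090 mL = 360.51 mL
magnesium sulfate: dilute stock: 17.7 mM × 4090 mL ÷ 1360 mM = 53.23 mL
sodium molybdate dihydrate: 11.8 mg/L × 4.09 L = 48.26 mg
casitone: 18 g/L × 4.09 L = 73.62 g

glycerol 135.85 mL; sodium pyruvate 103.89 mL; Tris-HCl 106.75 mL; casamino acids 360.51 mL; magnesium sulfate 53.23 mL; sodium molybdate dihydrate 48.26 mg; casitone 73.62 g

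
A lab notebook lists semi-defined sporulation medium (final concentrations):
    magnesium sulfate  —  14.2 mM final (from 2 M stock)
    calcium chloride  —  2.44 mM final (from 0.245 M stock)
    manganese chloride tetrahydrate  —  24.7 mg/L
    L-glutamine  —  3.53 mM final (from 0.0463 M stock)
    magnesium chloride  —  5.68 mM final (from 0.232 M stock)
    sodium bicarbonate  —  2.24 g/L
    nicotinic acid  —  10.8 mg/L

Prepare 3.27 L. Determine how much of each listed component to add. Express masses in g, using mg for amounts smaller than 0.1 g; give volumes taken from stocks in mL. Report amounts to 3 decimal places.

Scale factor relative to 1 L: 3.27.
magnesium sulfate: V = C2·V2/C1 = 14.2 mM × 3270 mL ÷ 2000 mM = 23.217 mL
calcium chloride: dilute stock: 2.44 mM × 3270 mL ÷ 245 mM = 32.567 mL
manganese chloride tetrahydrate: 24.7 mg/L × 3.27 L = 80.769 mg
L-glutamine: C1V1 = C2V2 → 3.53 mM × 3270 mL ÷ 46.3 mM = 249.311 mL
magnesium chloride: C1V1 = C2V2 → 5.68 mM × 3270 mL ÷ 232 mM = 80.059 mL
sodium bicarbonate: 2.24 g/L × 3.27 L = 7.325 g
nicotinic acid: 10.8 mg/L × 3.27 L = 35.316 mg

magnesium sulfate 23.217 mL; calcium chloride 32.567 mL; manganese chloride tetrahydrate 80.769 mg; L-glutamine 249.311 mL; magnesium chloride 80.059 mL; sodium bicarbonate 7.325 g; nicotinic acid 35.316 mg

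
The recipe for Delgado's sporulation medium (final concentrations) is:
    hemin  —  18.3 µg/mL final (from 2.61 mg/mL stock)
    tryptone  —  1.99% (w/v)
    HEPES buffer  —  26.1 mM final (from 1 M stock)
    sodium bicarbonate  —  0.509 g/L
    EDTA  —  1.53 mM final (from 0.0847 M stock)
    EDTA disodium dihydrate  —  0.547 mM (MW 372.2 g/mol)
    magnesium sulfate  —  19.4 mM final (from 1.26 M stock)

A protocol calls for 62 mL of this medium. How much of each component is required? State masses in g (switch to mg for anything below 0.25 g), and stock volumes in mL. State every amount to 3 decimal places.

hemin 0.435 mL; tryptone 1.234 g; HEPES buffer 1.618 mL; sodium bicarbonate 31.558 mg; EDTA 1.120 mL; EDTA disodium dihydrate 12.623 mg; magnesium sulfate 0.955 mL

Working volume: 62 mL = 0.062 L.
hemin: V = C2·V2/C1 = 18.3 µg/mL × 62 mL ÷ 2610 µg/mL = 0.435 mL
tryptone: 1.99 g per 100 mL × 62 mL ÷ 100 = 1.234 g
HEPES buffer: C1V1 = C2V2 → 26.1 mM × 62 mL ÷ 1000 mM = 1.618 mL
sodium bicarbonate: 0.509 g/L × 0.062 L = 0.031558 g = 31.558 mg
EDTA: C1V1 = C2V2 → 1.53 mM × 62 mL ÷ 84.7 mM = 1.120 mL
EDTA disodium dihydrate: 0.547 mmol/L × 372.2 mg/mmol × 0.062 L = 12.623 mg
magnesium sulfate: C1V1 = C2V2 → 19.4 mM × 62 mL ÷ 1260 mM = 0.955 mL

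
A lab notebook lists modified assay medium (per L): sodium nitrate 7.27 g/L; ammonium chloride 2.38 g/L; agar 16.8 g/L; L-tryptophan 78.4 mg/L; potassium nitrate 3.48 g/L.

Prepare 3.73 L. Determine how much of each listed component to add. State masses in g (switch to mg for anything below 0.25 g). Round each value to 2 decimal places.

sodium nitrate 27.12 g; ammonium chloride 8.88 g; agar 62.66 g; L-tryptophan 0.29 g; potassium nitrate 12.98 g

Scale factor relative to 1 L: 3.73.
sodium nitrate: 7.27 g/L × 3.73 L = 27.12 g
ammonium chloride: 2.38 g/L × 3.73 L = 8.88 g
agar: 16.8 g/L × 3.73 L = 62.66 g
L-tryptophan: 78.4 mg/L × 3.73 L = 292.432 mg = 0.29 g
potassium nitrate: 3.48 g/L × 3.73 L = 12.98 g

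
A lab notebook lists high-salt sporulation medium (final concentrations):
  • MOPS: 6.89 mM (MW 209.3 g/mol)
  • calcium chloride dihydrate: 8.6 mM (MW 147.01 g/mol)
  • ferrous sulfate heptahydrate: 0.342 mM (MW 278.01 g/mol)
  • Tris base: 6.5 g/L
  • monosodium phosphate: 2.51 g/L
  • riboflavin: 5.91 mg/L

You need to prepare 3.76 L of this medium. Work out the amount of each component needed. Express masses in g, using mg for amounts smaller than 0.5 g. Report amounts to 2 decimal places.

Scale factor relative to 1 L: 3.76.
MOPS: 6.89 mmol/L × 209.3 g/mol × 3.76 L ÷ 1000 = 5.42 g
calcium chloride dihydrate: 8.6 mmol/L × 147.01 g/mol × 3.76 L ÷ 1000 = 4.75 g
ferrous sulfate heptahydrate: 0.342 mmol/L × 278.01 mg/mmol × 3.76 L = 357.50 mg
Tris base: 6.5 g/L × 3.76 L = 24.44 g
monosodium phosphate: 2.51 g/L × 3.76 L = 9.44 g
riboflavin: 5.91 mg/L × 3.76 L = 22.22 mg

MOPS 5.42 g; calcium chloride dihydrate 4.75 g; ferrous sulfate heptahydrate 357.50 mg; Tris base 24.44 g; monosodium phosphate 9.44 g; riboflavin 22.22 mg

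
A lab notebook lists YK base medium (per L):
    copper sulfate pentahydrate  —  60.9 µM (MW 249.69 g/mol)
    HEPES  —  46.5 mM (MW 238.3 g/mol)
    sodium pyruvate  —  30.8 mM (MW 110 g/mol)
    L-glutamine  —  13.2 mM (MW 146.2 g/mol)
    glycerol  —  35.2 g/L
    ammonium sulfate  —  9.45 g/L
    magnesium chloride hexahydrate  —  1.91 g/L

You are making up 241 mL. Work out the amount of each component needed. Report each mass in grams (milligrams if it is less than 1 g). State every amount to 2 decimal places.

Target volume = 241 mL = 0.241 L.
copper sulfate pentahydrate: 60.9 µmol/L × 249.69 g/mol × 0.241 L ÷ 1000 = 3.66 mg
HEPES: 46.5 mmol/L × 238.3 g/mol × 0.241 L ÷ 1000 = 2.67 g
sodium pyruvate: 30.8 mmol/L × 110 mg/mmol × 0.241 L = 816.51 mg
L-glutamine: 13.2 mmol/L × 146.2 mg/mmol × 0.241 L = 465.09 mg
glycerol: 35.2 g/L × 0.241 L = 8.48 g
ammonium sulfate: 9.45 g/L × 0.241 L = 2.28 g
magnesium chloride hexahydrate: 1.91 g/L × 0.241 L = 0.46031 g = 460.31 mg

copper sulfate pentahydrate 3.66 mg; HEPES 2.67 g; sodium pyruvate 816.51 mg; L-glutamine 465.09 mg; glycerol 8.48 g; ammonium sulfate 2.28 g; magnesium chloride hexahydrate 460.31 mg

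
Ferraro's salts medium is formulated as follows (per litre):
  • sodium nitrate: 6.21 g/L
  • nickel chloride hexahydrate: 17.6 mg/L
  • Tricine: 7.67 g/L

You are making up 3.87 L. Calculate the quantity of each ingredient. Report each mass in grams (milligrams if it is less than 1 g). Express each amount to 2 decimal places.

Working volume: 3.87 L.
sodium nitrate: 6.21 g/L × 3.87 L = 24.03 g
nickel chloride hexahydrate: 17.6 mg/L × 3.87 L = 68.11 mg
Tricine: 7.67 g/L × 3.87 L = 29.68 g

sodium nitrate 24.03 g; nickel chloride hexahydrate 68.11 mg; Tricine 29.68 g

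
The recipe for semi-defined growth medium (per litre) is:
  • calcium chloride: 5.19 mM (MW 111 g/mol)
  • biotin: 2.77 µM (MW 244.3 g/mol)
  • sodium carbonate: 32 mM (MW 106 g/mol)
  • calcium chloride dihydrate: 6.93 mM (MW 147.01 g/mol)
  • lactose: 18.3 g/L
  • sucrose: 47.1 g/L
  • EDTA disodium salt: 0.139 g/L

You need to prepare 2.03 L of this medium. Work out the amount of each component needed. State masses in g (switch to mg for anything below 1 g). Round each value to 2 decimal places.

calcium chloride 1.17 g; biotin 1.37 mg; sodium carbonate 6.89 g; calcium chloride dihydrate 2.07 g; lactose 37.15 g; sucrose 95.61 g; EDTA disodium salt 282.17 mg

Scale factor relative to 1 L: 2.03.
calcium chloride: 5.19 mmol/L × 111 g/mol × 2.03 L ÷ 1000 = 1.17 g
biotin: 2.77 µmol/L × 244.3 g/mol × 2.03 L ÷ 1000 = 1.37 mg
sodium carbonate: 32 mmol/L × 106 g/mol × 2.03 L ÷ 1000 = 6.89 g
calcium chloride dihydrate: 6.93 mmol/L × 147.01 g/mol × 2.03 L ÷ 1000 = 2.07 g
lactose: 18.3 g/L × 2.03 L = 37.15 g
sucrose: 47.1 g/L × 2.03 L = 95.61 g
EDTA disodium salt: 0.139 g/L × 2.03 L = 0.28217 g = 282.17 mg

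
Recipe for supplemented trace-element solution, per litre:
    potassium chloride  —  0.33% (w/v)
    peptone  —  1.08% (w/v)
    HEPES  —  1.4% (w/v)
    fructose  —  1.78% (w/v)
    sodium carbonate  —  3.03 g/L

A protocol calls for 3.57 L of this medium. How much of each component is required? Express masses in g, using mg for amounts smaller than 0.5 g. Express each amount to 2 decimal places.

Working volume: 3.57 L.
potassium chloride: 0.33 g per 100 mL × 3570 mL ÷ 100 = 11.78 g
peptone: 1.08% w/v = 10.8 g/L → 10.8 × 3.57 L = 38.56 g
HEPES: 1.4 g per 100 mL × 3570 mL ÷ 100 = 49.98 g
fructose: 1.78 g per 100 mL × 3570 mL ÷ 100 = 63.55 g
sodium carbonate: 3.03 g/L × 3.57 L = 10.82 g

potassium chloride 11.78 g; peptone 38.56 g; HEPES 49.98 g; fructose 63.55 g; sodium carbonate 10.82 g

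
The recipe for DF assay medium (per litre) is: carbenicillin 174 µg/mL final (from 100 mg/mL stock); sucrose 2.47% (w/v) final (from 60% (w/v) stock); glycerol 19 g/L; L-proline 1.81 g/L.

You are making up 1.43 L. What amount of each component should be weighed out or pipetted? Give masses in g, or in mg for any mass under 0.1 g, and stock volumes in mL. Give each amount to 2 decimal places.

Working volume: 1.43 L.
carbenicillin: C1V1 = C2V2 → 174 µg/mL × 1430 mL ÷ 100000 µg/mL = 2.49 mL
sucrose: C1V1 = C2V2 → 2.47% ÷ 60% × 1430 mL = 58.87 mL
glycerol: 19 g/L × 1.43 L = 27.17 g
L-proline: 1.81 g/L × 1.43 L = 2.59 g

carbenicillin 2.49 mL; sucrose 58.87 mL; glycerol 27.17 g; L-proline 2.59 g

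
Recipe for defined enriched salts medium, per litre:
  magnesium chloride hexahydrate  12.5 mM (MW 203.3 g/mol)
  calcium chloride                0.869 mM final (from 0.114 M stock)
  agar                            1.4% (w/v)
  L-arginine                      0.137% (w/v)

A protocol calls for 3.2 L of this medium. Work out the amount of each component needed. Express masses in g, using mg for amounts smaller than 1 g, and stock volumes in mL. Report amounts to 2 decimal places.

magnesium chloride hexahydrate 8.13 g; calcium chloride 24.39 mL; agar 44.80 g; L-arginine 4.38 g

Scale factor relative to 1 L: 3.2.
magnesium chloride hexahydrate: 12.5 mmol/L × 203.3 g/mol × 3.2 L ÷ 1000 = 8.13 g
calcium chloride: V = C2·V2/C1 = 0.869 mM × 3200 mL ÷ 114 mM = 24.39 mL
agar: 1.4% w/v = 14 g/L → 14 × 3.2 L = 44.80 g
L-arginine: 0.137 g per 100 mL × 3200 mL ÷ 100 = 4.38 g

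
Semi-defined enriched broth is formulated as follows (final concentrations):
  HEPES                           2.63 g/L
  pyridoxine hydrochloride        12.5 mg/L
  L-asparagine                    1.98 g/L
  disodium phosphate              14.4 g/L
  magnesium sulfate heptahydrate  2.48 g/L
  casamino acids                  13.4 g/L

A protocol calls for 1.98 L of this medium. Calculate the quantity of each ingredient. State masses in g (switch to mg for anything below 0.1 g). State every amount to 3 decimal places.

HEPES 5.207 g; pyridoxine hydrochloride 24.750 mg; L-asparagine 3.920 g; disodium phosphate 28.512 g; magnesium sulfate heptahydrate 4.910 g; casamino acids 26.532 g

Scale factor relative to 1 L: 1.98.
HEPES: 2.63 g/L × 1.98 L = 5.207 g
pyridoxine hydrochloride: 12.5 mg/L × 1.98 L = 24.750 mg
L-asparagine: 1.98 g/L × 1.98 L = 3.920 g
disodium phosphate: 14.4 g/L × 1.98 L = 28.512 g
magnesium sulfate heptahydrate: 2.48 g/L × 1.98 L = 4.910 g
casamino acids: 13.4 g/L × 1.98 L = 26.532 g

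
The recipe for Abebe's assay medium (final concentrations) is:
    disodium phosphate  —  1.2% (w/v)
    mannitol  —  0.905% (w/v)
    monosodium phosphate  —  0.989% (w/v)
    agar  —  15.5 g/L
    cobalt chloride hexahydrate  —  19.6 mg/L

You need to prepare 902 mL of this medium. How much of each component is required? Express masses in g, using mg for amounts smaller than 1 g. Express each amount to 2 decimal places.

disodium phosphate 10.82 g; mannitol 8.16 g; monosodium phosphate 8.92 g; agar 13.98 g; cobalt chloride hexahydrate 17.68 mg

Target volume = 902 mL = 0.902 L.
disodium phosphate: 1.2% w/v = 12 g/L → 12 × 0.902 L = 10.82 g
mannitol: 0.905% w/v = 9.05 g/L → 9.05 × 0.902 L = 8.16 g
monosodium phosphate: 0.989% w/v = 9.89 g/L → 9.89 × 0.902 L = 8.92 g
agar: 15.5 g/L × 0.902 L = 13.98 g
cobalt chloride hexahydrate: 19.6 mg/L × 0.902 L = 17.68 mg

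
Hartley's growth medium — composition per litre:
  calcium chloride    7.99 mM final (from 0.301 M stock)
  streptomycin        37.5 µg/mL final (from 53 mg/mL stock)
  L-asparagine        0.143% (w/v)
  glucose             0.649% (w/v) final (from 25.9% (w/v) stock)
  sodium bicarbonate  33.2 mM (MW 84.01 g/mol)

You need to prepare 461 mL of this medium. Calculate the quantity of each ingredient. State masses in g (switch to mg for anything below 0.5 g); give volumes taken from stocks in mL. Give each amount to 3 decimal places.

calcium chloride 12.237 mL; streptomycin 0.326 mL; L-asparagine 0.659 g; glucose 11.552 mL; sodium bicarbonate 1.286 g

Scale factor relative to 1 L: 0.461.
calcium chloride: C1V1 = C2V2 → 7.99 mM × 461 mL ÷ 301 mM = 12.237 mL
streptomycin: V = C2·V2/C1 = 37.5 µg/mL × 461 mL ÷ 53000 µg/mL = 0.326 mL
L-asparagine: 0.143 g per 100 mL × 461 mL ÷ 100 = 0.659 g
glucose: dilute stock: 0.649% ÷ 25.9% × 461 mL = 11.552 mL
sodium bicarbonate: 33.2 mmol/L × 84.01 g/mol × 0.461 L ÷ 1000 = 1.286 g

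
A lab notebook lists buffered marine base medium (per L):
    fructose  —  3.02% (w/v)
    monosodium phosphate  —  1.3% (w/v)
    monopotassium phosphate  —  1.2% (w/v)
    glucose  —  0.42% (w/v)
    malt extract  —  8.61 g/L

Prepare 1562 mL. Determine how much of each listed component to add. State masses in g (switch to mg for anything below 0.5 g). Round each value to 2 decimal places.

fructose 47.17 g; monosodium phosphate 20.31 g; monopotassium phosphate 18.74 g; glucose 6.56 g; malt extract 13.45 g

Scale factor relative to 1 L: 1.562.
fructose: 3.02 g per 100 mL × 1562 mL ÷ 100 = 47.17 g
monosodium phosphate: 1.3 g per 100 mL × 1562 mL ÷ 100 = 20.31 g
monopotassium phosphate: 1.2% w/v = 12 g/L → 12 × 1.562 L = 18.74 g
glucose: 0.42 g per 100 mL × 1562 mL ÷ 100 = 6.56 g
malt extract: 8.61 g/L × 1.562 L = 13.45 g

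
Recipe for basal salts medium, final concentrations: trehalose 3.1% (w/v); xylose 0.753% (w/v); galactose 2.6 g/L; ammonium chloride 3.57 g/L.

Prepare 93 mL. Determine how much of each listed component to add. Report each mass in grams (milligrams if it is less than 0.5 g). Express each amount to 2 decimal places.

trehalose 2.88 g; xylose 0.70 g; galactose 241.80 mg; ammonium chloride 332.01 mg

Working volume: 93 mL = 0.093 L.
trehalose: 3.1% w/v = 31 g/L → 31 × 0.093 L = 2.88 g
xylose: 0.753 g per 100 mL × 93 mL ÷ 100 = 0.70 g
galactose: 2.6 g/L × 0.093 L = 0.2418 g = 241.80 mg
ammonium chloride: 3.57 g/L × 0.093 L = 0.33201 g = 332.01 mg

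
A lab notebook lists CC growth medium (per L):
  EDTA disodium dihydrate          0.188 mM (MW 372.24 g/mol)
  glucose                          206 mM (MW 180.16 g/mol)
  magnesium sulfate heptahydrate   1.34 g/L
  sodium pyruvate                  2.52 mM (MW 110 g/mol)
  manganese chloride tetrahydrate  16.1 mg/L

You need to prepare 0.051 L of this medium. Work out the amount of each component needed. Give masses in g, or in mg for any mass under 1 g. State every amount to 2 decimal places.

EDTA disodium dihydrate 3.57 mg; glucose 1.89 g; magnesium sulfate heptahydrate 68.34 mg; sodium pyruvate 14.14 mg; manganese chloride tetrahydrate 0.82 mg

Working volume: 0.051 L.
EDTA disodium dihydrate: 0.188 mmol/L × 372.24 mg/mmol × 0.051 L = 3.57 mg
glucose: 206 mmol/L × 180.16 g/mol × 0.051 L ÷ 1000 = 1.89 g
magnesium sulfate heptahydrate: 1.34 g/L × 0.051 L = 0.06834 g = 68.34 mg
sodium pyruvate: 2.52 mmol/L × 110 mg/mmol × 0.051 L = 14.14 mg
manganese chloride tetrahydrate: 16.1 mg/L × 0.051 L = 0.82 mg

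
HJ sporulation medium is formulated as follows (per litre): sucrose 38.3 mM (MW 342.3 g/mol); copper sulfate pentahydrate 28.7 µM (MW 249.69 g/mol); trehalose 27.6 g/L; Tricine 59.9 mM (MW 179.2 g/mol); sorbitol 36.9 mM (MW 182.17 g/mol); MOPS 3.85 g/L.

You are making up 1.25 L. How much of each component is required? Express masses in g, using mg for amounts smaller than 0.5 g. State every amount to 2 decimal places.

sucrose 16.39 g; copper sulfate pentahydrate 8.96 mg; trehalose 34.50 g; Tricine 13.42 g; sorbitol 8.40 g; MOPS 4.81 g

Working volume: 1.25 L.
sucrose: 38.3 mmol/L × 342.3 g/mol × 1.25 L ÷ 1000 = 16.39 g
copper sulfate pentahydrate: 28.7 µmol/L × 249.69 g/mol × 1.25 L ÷ 1000 = 8.96 mg
trehalose: 27.6 g/L × 1.25 L = 34.50 g
Tricine: 59.9 mmol/L × 179.2 g/mol × 1.25 L ÷ 1000 = 13.42 g
sorbitol: 36.9 mmol/L × 182.17 g/mol × 1.25 L ÷ 1000 = 8.40 g
MOPS: 3.85 g/L × 1.25 L = 4.81 g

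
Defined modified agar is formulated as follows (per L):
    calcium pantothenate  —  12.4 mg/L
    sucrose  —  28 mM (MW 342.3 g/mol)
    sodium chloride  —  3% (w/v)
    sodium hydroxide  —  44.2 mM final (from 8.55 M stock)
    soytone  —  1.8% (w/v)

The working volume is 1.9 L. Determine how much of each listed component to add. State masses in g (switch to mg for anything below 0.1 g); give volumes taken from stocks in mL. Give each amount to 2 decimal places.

Working volume: 1.9 L.
calcium pantothenate: 12.4 mg/L × 1.9 L = 23.56 mg
sucrose: 28 mmol/L × 342.3 g/mol × 1.9 L ÷ 1000 = 18.21 g
sodium chloride: 3% w/v = 30 g/L → 30 × 1.9 L = 57.00 g
sodium hydroxide: V = C2·V2/C1 = 44.2 mM × 1900 mL ÷ 8550 mM = 9.82 mL
soytone: 1.8 g per 100 mL × 1900 mL ÷ 100 = 34.20 g

calcium pantothenate 23.56 mg; sucrose 18.21 g; sodium chloride 57.00 g; sodium hydroxide 9.82 mL; soytone 34.20 g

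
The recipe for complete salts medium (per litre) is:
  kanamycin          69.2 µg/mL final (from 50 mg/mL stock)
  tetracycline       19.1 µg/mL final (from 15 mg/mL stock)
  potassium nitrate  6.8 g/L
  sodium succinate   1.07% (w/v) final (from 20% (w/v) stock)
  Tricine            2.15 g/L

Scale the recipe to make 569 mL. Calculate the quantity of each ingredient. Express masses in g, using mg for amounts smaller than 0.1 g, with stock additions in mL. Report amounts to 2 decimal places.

Scale factor relative to 1 L: 0.569.
kanamycin: C1V1 = C2V2 → 69.2 µg/mL × 569 mL ÷ 50000 µg/mL = 0.79 mL
tetracycline: V = C2·V2/C1 = 19.1 µg/mL × 569 mL ÷ 15000 µg/mL = 0.72 mL
potassium nitrate: 6.8 g/L × 0.569 L = 3.87 g
sodium succinate: dilute stock: 1.07% ÷ 20% × 569 mL = 30.44 mL
Tricine: 2.15 g/L × 0.569 L = 1.22 g

kanamycin 0.79 mL; tetracycline 0.72 mL; potassium nitrate 3.87 g; sodium succinate 30.44 mL; Tricine 1.22 g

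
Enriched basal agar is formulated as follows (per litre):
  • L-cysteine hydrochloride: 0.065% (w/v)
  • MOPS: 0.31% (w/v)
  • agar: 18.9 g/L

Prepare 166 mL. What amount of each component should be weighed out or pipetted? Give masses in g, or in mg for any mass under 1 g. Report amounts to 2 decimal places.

L-cysteine hydrochloride 107.90 mg; MOPS 514.60 mg; agar 3.14 g

Scale factor relative to 1 L: 0.166.
L-cysteine hydrochloride: 0.065% w/v = 0.65 g/L → 0.65 × 0.166 L = 0.1079 g = 107.90 mg
MOPS: 0.31% w/v = 3.1 g/L → 3.1 × 0.166 L = 0.5146 g = 514.60 mg
agar: 18.9 g/L × 0.166 L = 3.14 g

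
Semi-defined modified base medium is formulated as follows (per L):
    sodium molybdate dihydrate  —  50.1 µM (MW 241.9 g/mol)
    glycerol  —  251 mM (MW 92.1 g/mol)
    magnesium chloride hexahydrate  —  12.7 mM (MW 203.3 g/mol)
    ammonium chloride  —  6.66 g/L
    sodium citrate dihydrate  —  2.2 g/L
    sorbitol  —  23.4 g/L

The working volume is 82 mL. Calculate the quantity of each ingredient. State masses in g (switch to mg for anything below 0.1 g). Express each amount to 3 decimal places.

Working volume: 82 mL = 0.082 L.
sodium molybdate dihydrate: 50.1 µmol/L × 241.9 g/mol × 0.082 L ÷ 1000 = 0.994 mg
glycerol: 251 mmol/L × 92.1 g/mol × 0.082 L ÷ 1000 = 1.896 g
magnesium chloride hexahydrate: 12.7 mmol/L × 203.3 g/mol × 0.082 L ÷ 1000 = 0.212 g
ammonium chloride: 6.66 g/L × 0.082 L = 0.546 g
sodium citrate dihydrate: 2.2 g/L × 0.082 L = 0.180 g
sorbitol: 23.4 g/L × 0.082 L = 1.919 g

sodium molybdate dihydrate 0.994 mg; glycerol 1.896 g; magnesium chloride hexahydrate 0.212 g; ammonium chloride 0.546 g; sodium citrate dihydrate 0.180 g; sorbitol 1.919 g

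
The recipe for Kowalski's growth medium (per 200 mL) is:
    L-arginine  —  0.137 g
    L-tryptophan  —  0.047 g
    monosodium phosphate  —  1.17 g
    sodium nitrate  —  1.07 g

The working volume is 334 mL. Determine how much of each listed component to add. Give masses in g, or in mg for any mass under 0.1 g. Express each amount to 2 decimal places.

L-arginine 0.23 g; L-tryptophan 78.49 mg; monosodium phosphate 1.95 g; sodium nitrate 1.79 g

Ratio of target to recipe volume: 334 / 200 = 1.67.
L-arginine: 0.137 g × (334 mL / 200 mL) = 0.23 g
L-tryptophan: 0.047 g × (334 mL / 200 mL) = 0.07849 g = 78.49 mg
monosodium phosphate: 1.17 g × (334 mL / 200 mL) = 1.95 g
sodium nitrate: 1.07 g × (334 mL / 200 mL) = 1.79 g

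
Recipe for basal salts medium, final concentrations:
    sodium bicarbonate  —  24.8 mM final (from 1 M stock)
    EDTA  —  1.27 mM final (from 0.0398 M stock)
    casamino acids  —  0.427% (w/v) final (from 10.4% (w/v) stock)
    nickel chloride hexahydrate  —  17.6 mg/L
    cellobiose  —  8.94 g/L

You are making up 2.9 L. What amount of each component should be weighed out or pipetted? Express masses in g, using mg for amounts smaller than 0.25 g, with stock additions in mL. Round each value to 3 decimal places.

sodium bicarbonate 71.920 mL; EDTA 92.538 mL; casamino acids 119.067 mL; nickel chloride hexahydrate 51.040 mg; cellobiose 25.926 g

Scale factor relative to 1 L: 2.9.
sodium bicarbonate: dilute stock: 24.8 mM × 2900 mL ÷ 1000 mM = 71.920 mL
EDTA: V = C2·V2/C1 = 1.27 mM × 2900 mL ÷ 39.8 mM = 92.538 mL
casamino acids: dilute stock: 0.427% ÷ 10.4% × 2900 mL = 119.067 mL
nickel chloride hexahydrate: 17.6 mg/L × 2.9 L = 51.040 mg
cellobiose: 8.94 g/L × 2.9 L = 25.926 g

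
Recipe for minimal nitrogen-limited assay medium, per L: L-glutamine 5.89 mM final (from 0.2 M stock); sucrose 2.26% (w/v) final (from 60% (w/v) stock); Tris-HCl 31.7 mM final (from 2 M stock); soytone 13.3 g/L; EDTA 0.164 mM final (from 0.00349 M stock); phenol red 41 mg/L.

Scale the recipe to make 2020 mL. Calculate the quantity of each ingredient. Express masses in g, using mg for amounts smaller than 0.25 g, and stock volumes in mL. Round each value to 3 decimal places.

Scale factor relative to 1 L: 2.02.
L-glutamine: dilute stock: 5.89 mM × 2020 mL ÷ 200 mM = 59.489 mL
sucrose: C1V1 = C2V2 → 2.26% ÷ 60% × 2020 mL = 76.087 mL
Tris-HCl: dilute stock: 31.7 mM × 2020 mL ÷ 2000 mM = 32.017 mL
soytone: 13.3 g/L × 2.02 L = 26.866 g
EDTA: C1V1 = C2V2 → 0.164 mM × 2020 mL ÷ 3.49 mM = 94.923 mL
phenol red: 41 mg/L × 2.02 L = 82.820 mg

L-glutamine 59.489 mL; sucrose 76.087 mL; Tris-HCl 32.017 mL; soytone 26.866 g; EDTA 94.923 mL; phenol red 82.820 mg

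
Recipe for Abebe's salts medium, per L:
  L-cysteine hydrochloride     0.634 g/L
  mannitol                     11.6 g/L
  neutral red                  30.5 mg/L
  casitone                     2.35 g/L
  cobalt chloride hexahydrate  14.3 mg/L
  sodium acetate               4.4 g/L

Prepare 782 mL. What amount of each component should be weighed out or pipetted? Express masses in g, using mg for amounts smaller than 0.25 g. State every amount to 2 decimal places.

Working volume: 782 mL = 0.782 L.
L-cysteine hydrochloride: 0.634 g/L × 0.782 L = 0.50 g
mannitol: 11.6 g/L × 0.782 L = 9.07 g
neutral red: 30.5 mg/L × 0.782 L = 23.85 mg
casitone: 2.35 g/L × 0.782 L = 1.84 g
cobalt chloride hexahydrate: 14.3 mg/L × 0.782 L = 11.18 mg
sodium acetate: 4.4 g/L × 0.782 L = 3.44 g

L-cysteine hydrochloride 0.50 g; mannitol 9.07 g; neutral red 23.85 mg; casitone 1.84 g; cobalt chloride hexahydrate 11.18 mg; sodium acetate 3.44 g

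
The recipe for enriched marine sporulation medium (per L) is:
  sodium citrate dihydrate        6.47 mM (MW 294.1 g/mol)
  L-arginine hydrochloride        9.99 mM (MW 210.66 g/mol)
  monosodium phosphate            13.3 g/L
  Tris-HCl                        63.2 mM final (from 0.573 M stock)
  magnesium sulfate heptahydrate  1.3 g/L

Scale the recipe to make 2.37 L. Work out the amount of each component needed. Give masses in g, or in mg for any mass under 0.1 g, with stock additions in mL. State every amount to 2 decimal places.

Working volume: 2.37 L.
sodium citrate dihydrate: 6.47 mmol/L × 294.1 g/mol × 2.37 L ÷ 1000 = 4.51 g
L-arginine hydrochloride: 9.99 mmol/L × 210.66 g/mol × 2.37 L ÷ 1000 = 4.99 g
monosodium phosphate: 13.3 g/L × 2.37 L = 31.52 g
Tris-HCl: V = C2·V2/C1 = 63.2 mM × 2370 mL ÷ 573 mM = 261.40 mL
magnesium sulfate heptahydrate: 1.3 g/L × 2.37 L = 3.08 g

sodium citrate dihydrate 4.51 g; L-arginine hydrochloride 4.99 g; monosodium phosphate 31.52 g; Tris-HCl 261.40 mL; magnesium sulfate heptahydrate 3.08 g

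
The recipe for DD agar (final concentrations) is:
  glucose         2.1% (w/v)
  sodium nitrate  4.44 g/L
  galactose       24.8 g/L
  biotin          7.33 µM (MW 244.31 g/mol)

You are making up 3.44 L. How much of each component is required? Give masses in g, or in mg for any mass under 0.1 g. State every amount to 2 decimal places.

Scale factor relative to 1 L: 3.44.
glucose: 2.1% w/v = 21 g/L → 21 × 3.44 L = 72.24 g
sodium nitrate: 4.44 g/L × 3.44 L = 15.27 g
galactose: 24.8 g/L × 3.44 L = 85.31 g
biotin: 7.33 µmol/L × 244.31 g/mol × 3.44 L ÷ 1000 = 6.16 mg

glucose 72.24 g; sodium nitrate 15.27 g; galactose 85.31 g; biotin 6.16 mg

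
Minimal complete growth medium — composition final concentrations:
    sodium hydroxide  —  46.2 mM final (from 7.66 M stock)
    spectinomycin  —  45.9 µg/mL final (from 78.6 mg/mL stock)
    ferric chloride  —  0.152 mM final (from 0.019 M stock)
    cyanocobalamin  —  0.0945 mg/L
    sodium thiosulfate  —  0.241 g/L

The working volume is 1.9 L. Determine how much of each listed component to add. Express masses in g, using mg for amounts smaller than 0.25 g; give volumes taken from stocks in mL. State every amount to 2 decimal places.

sodium hydroxide 11.46 mL; spectinomycin 1.11 mL; ferric chloride 15.20 mL; cyanocobalamin 0.18 mg; sodium thiosulfate 0.46 g

Working volume: 1.9 L.
sodium hydroxide: C1V1 = C2V2 → 46.2 mM × 1900 mL ÷ 7660 mM = 11.46 mL
spectinomycin: C1V1 = C2V2 → 45.9 µg/mL × 1900 mL ÷ 78600 µg/mL = 1.11 mL
ferric chloride: V = C2·V2/C1 = 0.152 mM × 1900 mL ÷ 19 mM = 15.20 mL
cyanocobalamin: 0.0945 mg/L × 1.9 L = 0.18 mg
sodium thiosulfate: 0.241 g/L × 1.9 L = 0.46 g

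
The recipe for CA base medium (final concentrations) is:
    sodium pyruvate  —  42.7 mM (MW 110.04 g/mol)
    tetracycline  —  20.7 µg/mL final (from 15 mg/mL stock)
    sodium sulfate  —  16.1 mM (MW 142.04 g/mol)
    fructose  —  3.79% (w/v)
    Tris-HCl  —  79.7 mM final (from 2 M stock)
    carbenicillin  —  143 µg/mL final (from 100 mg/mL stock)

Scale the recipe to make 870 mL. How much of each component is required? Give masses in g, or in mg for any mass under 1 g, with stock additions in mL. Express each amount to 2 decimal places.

Working volume: 870 mL = 0.87 L.
sodium pyruvate: 42.7 mmol/L × 110.04 g/mol × 0.87 L ÷ 1000 = 4.09 g
tetracycline: C1V1 = C2V2 → 20.7 µg/mL × 870 mL ÷ 15000 µg/mL = 1.20 mL
sodium sulfate: 16.1 mmol/L × 142.04 g/mol × 0.87 L ÷ 1000 = 1.99 g
fructose: 3.79 g per 100 mL × 870 mL ÷ 100 = 32.97 g
Tris-HCl: V = C2·V2/C1 = 79.7 mM × 870 mL ÷ 2000 mM = 34.67 mL
carbenicillin: C1V1 = C2V2 → 143 µg/mL × 870 mL ÷ 100000 µg/mL = 1.24 mL

sodium pyruvate 4.09 g; tetracycline 1.20 mL; sodium sulfate 1.99 g; fructose 32.97 g; Tris-HCl 34.67 mL; carbenicillin 1.24 mL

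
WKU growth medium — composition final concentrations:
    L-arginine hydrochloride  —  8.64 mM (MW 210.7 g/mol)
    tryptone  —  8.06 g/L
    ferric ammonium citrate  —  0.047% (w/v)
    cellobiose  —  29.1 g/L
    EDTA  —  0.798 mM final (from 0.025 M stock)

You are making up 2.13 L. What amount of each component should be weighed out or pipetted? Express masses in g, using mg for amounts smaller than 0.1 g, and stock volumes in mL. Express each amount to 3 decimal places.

L-arginine hydrochloride 3.878 g; tryptone 17.168 g; ferric ammonium citrate 1.001 g; cellobiose 61.983 g; EDTA 67.990 mL

Working volume: 2.13 L.
L-arginine hydrochloride: 8.64 mmol/L × 210.7 g/mol × 2.13 L ÷ 1000 = 3.878 g
tryptone: 8.06 g/L × 2.13 L = 17.168 g
ferric ammonium citrate: 0.047 g per 100 mL × 2130 mL ÷ 100 = 1.001 g
cellobiose: 29.1 g/L × 2.13 L = 61.983 g
EDTA: V = C2·V2/C1 = 0.798 mM × 2130 mL ÷ 25 mM = 67.990 mL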